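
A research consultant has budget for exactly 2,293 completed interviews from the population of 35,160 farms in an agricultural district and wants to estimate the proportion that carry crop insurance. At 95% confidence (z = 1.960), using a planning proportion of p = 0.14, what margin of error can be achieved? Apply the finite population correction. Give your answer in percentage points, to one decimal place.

1.4

Finite-population factor: (N−n)/(N−1) = (35160−2293)/(35160−1) = 0.9348.
SE(p̂) = √[p(1−p)/n · (N−n)/(N−1)] = √[0.1204/2293 × 0.9348] = 0.00701.
E = z × SE = 1.960 × 0.00701 = 0.01373 ≈ 1.4 percentage points.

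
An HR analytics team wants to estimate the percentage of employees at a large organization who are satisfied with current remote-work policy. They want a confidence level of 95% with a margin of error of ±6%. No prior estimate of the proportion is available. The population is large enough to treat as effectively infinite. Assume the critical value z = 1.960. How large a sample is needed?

With no prior estimate, use p = 0.5, giving p(1−p) = 0.25.
n = z²·p(1−p)/E² = 1.960² × 0.2500 / 0.060² = 3.8416 × 0.2500 / 0.003600 ≈ 266.78.
Rounding up gives n = 267.

267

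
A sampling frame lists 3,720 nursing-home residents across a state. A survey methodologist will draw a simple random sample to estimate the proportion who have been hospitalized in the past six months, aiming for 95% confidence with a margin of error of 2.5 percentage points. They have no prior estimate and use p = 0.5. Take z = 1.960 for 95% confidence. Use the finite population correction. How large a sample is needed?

1088

Unadjusted: n₀ = 1.960² × 0.50 × 0.50 / 0.025² ≈ 1536.64, so n₀ = 1537.
Finite population correction with N = 3,720: n = n₀ / (1 + (n₀−1)/N) = 1537 / (1 + 1536/3720) = 1537 / 1.4129 ≈ 1087.83.
Rounding up, n = 1088.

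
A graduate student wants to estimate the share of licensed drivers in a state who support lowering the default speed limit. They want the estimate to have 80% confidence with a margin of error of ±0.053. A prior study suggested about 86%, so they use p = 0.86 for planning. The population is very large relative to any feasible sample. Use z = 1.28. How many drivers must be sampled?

With p = 0.86, p(1−p) = 0.1204.
n = z²·p(1−p)/E² = 1.28² × 0.1204 / 0.053² = 1.6384 × 0.1204 / 0.002809 ≈ 70.23.
Rounding up gives n = 71.

71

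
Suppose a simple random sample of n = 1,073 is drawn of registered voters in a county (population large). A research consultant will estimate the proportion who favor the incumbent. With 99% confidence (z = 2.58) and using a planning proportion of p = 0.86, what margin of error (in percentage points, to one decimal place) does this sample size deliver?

SE(p̂) = √[p(1−p)/n] = √[0.1204/1073] = 0.01059.
E = z × SE = 2.58 × 0.01059 = 0.02733, or 2.7 percentage points.

2.7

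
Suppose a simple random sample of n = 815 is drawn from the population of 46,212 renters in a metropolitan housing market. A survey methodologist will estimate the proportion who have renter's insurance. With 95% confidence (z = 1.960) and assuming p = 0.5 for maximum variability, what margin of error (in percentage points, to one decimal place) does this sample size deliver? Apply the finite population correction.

3.4

Finite-population factor: (N−n)/(N−1) = (46212−815)/(46212−1) = 0.9824.
SE(p̂) = √[p(1−p)/n · (N−n)/(N−1)] = √[0.2500/815 × 0.9824] = 0.01736.
E = z × SE = 1.960 × 0.01736 = 0.03402 ≈ 3.4 percentage points.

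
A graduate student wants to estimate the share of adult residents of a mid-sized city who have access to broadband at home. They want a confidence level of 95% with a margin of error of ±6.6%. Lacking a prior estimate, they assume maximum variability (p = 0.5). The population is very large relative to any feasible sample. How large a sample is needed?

For 95% confidence, z = 1.96.
With p = 0.5, p(1−p) = 0.25.
n = z²·p(1−p)/E² = 1.96² × 0.2500 / 0.066² = 3.8416 × 0.2500 / 0.004356 ≈ 220.48.
Rounding up gives n = 221.

221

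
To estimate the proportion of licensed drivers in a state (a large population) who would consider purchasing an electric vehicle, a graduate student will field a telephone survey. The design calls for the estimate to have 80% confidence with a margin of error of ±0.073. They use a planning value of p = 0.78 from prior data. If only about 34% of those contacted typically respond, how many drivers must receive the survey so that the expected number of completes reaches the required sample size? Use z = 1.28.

156

Completed interviews needed: n₀ = 1.28² × 0.1716 / 0.073² ≈ 52.76 → 53.
At a 34% response rate, contacts needed = 53 / 0.34 ≈ 155.88 → 156.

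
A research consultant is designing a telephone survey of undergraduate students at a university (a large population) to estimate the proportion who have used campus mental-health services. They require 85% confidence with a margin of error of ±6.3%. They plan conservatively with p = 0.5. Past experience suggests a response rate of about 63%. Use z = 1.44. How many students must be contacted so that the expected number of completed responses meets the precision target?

208

Completed interviews needed: n₀ = 1.44² × 0.2500 / 0.063² ≈ 130.61 → 131.
At a 63% response rate, contacts needed = 131 / 0.63 ≈ 207.94 → 208.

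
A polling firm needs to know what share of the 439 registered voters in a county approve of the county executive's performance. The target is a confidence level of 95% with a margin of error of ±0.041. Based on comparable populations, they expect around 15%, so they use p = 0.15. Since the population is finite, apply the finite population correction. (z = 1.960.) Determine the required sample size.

Unadjusted: n₀ = 1.960² × 0.15 × 0.85 / 0.041² ≈ 291.38, so n₀ = 292.
Finite population correction with N = 439: n = n₀ / (1 + (n₀−1)/N) = 292 / (1 + 291/439) = 292 / 1.6629 ≈ 175.60.
Rounding up, n = 176.

176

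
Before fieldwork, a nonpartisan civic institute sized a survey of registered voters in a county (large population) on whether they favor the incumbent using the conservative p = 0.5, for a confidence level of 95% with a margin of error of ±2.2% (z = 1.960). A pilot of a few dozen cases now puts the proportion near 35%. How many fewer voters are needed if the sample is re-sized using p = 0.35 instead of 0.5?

179

Conservative (p = 0.5): n = 1.960² × 0.25 / 0.022² ≈ 1984.30 → 1985.
Using p = 0.35: p(1−p) = 0.2275, so n = 1.960² × 0.2275 / 0.022² ≈ 1805.71 → 1806.
Reduction: 1985 − 1806 = 179.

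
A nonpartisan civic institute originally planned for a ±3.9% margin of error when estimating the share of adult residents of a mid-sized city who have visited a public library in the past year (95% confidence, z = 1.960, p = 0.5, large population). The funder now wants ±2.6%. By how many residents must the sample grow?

At ±3.9%: n = 1.960² × 0.2500 / 0.039² ≈ 631.43 → 632.
At ±2.6%: n = 1.960² × 0.2500 / 0.026² ≈ 1420.71 → 1421.
Additional respondents: 1421 − 632 = 789.

789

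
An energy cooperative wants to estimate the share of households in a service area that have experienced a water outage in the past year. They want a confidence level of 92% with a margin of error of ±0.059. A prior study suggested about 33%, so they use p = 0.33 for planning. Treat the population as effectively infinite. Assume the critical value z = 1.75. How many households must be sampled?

With p = 0.33, p(1−p) = 0.2211.
n = z²·p(1−p)/E² = 1.75² × 0.2211 / 0.059² = 3.0625 × 0.2211 / 0.003481 ≈ 194.52.
Rounding up gives n = 195.

195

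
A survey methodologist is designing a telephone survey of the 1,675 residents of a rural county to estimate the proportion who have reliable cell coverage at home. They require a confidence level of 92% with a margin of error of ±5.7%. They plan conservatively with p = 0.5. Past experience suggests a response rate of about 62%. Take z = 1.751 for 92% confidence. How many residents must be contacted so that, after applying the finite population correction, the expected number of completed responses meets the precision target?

Completed interviews needed (unadjusted): n₀ = 1.751² × 0.2500 / 0.057² ≈ 235.92 → 236.
FPC for N = 1,675: n = 236 / (1 + 235/1675) = 236 / 1.1403 ≈ 206.96 → 207.
At a 62% response rate, contacts needed = 207 / 0.62 ≈ 333.87 → 334.

334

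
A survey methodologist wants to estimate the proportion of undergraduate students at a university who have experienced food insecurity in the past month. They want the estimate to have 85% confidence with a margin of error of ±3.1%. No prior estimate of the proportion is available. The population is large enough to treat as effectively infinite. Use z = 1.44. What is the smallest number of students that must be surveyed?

540

With no prior estimate, use p = 0.5, giving p(1−p) = 0.25.
n = z²·p(1−p)/E² = 1.44² × 0.2500 / 0.031² = 2.0736 × 0.2500 / 0.000961 ≈ 539.44.
Rounding up gives n = 540.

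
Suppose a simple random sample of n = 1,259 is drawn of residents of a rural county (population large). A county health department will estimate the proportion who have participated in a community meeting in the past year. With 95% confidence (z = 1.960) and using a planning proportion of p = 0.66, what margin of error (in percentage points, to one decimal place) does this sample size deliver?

SE(p̂) = √[p(1−p)/n] = √[0.2244/1259] = 0.01335.
E = z × SE = 1.960 × 0.01335 = 0.02617, or 2.6 percentage points.

2.6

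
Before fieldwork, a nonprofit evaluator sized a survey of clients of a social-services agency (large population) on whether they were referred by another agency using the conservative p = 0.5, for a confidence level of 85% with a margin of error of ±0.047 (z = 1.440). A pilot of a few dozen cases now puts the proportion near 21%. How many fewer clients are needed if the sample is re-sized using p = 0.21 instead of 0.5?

79

Conservative (p = 0.5): n = 1.440² × 0.25 / 0.047² ≈ 234.68 → 235.
Using p = 0.21: p(1−p) = 0.1659, so n = 1.440² × 0.1659 / 0.047² ≈ 155.73 → 156.
Reduction: 235 − 156 = 79.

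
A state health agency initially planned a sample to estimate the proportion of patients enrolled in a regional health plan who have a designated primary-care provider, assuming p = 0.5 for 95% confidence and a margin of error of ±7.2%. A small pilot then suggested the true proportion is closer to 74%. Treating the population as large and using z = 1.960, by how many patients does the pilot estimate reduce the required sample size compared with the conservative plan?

43

Conservative (p = 0.5): n = 1.960² × 0.25 / 0.072² ≈ 185.26 → 186.
Using p = 0.74: p(1−p) = 0.1924, so n = 1.960² × 0.1924 / 0.072² ≈ 142.58 → 143.
Reduction: 186 − 143 = 43.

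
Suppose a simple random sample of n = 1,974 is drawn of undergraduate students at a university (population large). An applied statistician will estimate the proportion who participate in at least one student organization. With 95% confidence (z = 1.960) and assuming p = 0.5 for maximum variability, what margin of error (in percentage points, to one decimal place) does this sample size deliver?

2.2

SE(p̂) = √[p(1−p)/n] = √[0.2500/1974] = 0.01125.
E = z × SE = 1.960 × 0.01125 = 0.02206, or 2.2 percentage points.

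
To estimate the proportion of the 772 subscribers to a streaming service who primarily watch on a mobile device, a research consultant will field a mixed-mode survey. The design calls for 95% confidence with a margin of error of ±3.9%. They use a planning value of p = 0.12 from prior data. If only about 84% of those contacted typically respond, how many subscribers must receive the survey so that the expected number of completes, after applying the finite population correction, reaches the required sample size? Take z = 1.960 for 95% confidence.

Completed interviews needed (unadjusted): n₀ = 1.960² × 0.1056 / 0.039² ≈ 266.71 → 267.
FPC for N = 772: n = 267 / (1 + 266/772) = 267 / 1.3446 ≈ 198.58 → 199.
At an 84% response rate, contacts needed = 199 / 0.84 ≈ 236.90 → 237.

237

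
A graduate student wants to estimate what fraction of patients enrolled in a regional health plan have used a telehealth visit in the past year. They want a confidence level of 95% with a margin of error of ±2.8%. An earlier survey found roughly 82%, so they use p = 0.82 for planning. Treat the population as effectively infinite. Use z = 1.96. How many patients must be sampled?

With p = 0.82, p(1−p) = 0.1476.
n = z²·p(1−p)/E² = 1.96² × 0.1476 / 0.028² = 3.8416 × 0.1476 / 0.000784 ≈ 723.24.
Rounding up gives n = 724.

724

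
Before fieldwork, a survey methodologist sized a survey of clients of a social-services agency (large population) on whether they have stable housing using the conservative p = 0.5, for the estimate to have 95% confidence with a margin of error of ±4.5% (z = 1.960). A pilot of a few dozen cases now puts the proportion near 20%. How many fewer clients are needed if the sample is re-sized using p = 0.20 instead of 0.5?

Conservative (p = 0.5): n = 1.960² × 0.25 / 0.045² ≈ 474.27 → 475.
Using p = 0.20: p(1−p) = 0.1600, so n = 1.960² × 0.1600 / 0.045² ≈ 303.53 → 304.
Reduction: 475 − 304 = 171.

171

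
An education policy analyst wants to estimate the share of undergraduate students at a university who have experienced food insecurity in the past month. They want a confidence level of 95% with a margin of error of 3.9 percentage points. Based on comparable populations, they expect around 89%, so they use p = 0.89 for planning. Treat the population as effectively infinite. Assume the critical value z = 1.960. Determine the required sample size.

With p = 0.89, p(1−p) = 0.0979.
n = z²·p(1−p)/E² = 1.960² × 0.0979 / 0.039² = 3.8416 × 0.0979 / 0.001521 ≈ 247.27.
Rounding up gives n = 248.

248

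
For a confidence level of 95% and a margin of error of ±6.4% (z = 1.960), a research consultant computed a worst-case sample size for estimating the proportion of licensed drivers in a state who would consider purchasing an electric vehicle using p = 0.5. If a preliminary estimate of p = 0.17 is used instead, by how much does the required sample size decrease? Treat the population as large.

102

Conservative (p = 0.5): n = 1.960² × 0.25 / 0.064² ≈ 234.47 → 235.
Using p = 0.17: p(1−p) = 0.1411, so n = 1.960² × 0.1411 / 0.064² ≈ 132.34 → 133.
Reduction: 235 − 133 = 102.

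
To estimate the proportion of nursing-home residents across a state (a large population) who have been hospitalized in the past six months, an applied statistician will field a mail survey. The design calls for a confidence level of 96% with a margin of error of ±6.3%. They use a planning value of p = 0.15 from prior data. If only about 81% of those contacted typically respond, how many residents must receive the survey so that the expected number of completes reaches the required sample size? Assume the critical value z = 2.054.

168

Completed interviews needed: n₀ = 2.054² × 0.1275 / 0.063² ≈ 135.53 → 136.
At an 81% response rate, contacts needed = 136 / 0.81 ≈ 167.90 → 168.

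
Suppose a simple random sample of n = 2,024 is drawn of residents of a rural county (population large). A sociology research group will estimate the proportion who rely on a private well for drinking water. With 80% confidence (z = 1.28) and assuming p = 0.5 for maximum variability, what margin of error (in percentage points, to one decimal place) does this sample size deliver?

SE(p̂) = √[p(1−p)/n] = √[0.2500/2024] = 0.01111.
E = z × SE = 1.28 × 0.01111 = 0.01423, or 1.4 percentage points.

1.4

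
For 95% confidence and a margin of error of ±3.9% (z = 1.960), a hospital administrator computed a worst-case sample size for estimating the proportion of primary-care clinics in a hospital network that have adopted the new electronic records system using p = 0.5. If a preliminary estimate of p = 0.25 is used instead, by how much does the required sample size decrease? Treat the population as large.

Conservative (p = 0.5): n = 1.960² × 0.25 / 0.039² ≈ 631.43 → 632.
Using p = 0.25: p(1−p) = 0.1875, so n = 1.960² × 0.1875 / 0.039² ≈ 473.57 → 474.
Reduction: 632 − 474 = 158.

158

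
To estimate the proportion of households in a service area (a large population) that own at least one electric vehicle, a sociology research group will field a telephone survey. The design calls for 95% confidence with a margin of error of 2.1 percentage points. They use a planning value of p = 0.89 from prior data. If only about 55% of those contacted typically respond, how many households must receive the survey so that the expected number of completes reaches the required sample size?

1551

For 95% confidence, z = 1.960.
Completed interviews needed: n₀ = 1.960² × 0.0979 / 0.021² ≈ 852.82 → 853.
At a 55% response rate, contacts needed = 853 / 0.55 ≈ 1550.91 → 1551.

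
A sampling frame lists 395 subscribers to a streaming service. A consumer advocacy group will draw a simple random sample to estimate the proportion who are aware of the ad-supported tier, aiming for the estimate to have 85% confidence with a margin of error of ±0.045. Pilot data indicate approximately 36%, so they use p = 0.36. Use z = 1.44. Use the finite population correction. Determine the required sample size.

Unadjusted: n₀ = 1.44² × 0.36 × 0.64 / 0.045² ≈ 235.93, so n₀ = 236.
Finite population correction with N = 395: n = n₀ / (1 + (n₀−1)/N) = 236 / (1 + 235/395) = 236 / 1.5949 ≈ 147.97.
Rounding up, n = 148.

148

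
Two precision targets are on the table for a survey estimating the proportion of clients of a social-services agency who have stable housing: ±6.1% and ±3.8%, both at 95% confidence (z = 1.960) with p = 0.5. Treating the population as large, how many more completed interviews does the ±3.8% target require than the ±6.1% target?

At ±6.1%: n = 1.960² × 0.2500 / 0.061² ≈ 258.10 → 259.
At ±3.8%: n = 1.960² × 0.2500 / 0.038² ≈ 665.10 → 666.
Additional respondents: 666 − 259 = 407.

407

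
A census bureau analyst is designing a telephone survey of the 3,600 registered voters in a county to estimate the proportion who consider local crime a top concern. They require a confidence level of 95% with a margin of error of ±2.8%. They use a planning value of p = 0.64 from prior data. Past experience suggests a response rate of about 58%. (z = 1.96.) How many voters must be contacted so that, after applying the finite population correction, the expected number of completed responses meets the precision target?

Completed interviews needed (unadjusted): n₀ = 1.96² × 0.2304 / 0.028² ≈ 1128.96 → 1129.
FPC for N = 3,600: n = 1129 / (1 + 1128/3600) = 1129 / 1.3133 ≈ 859.64 → 860.
At a 58% response rate, contacts needed = 860 / 0.58 ≈ 1482.76 → 1483.

1483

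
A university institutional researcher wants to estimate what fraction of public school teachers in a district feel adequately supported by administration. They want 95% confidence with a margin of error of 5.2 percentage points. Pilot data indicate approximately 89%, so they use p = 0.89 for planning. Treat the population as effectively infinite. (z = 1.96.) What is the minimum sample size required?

With p = 0.89, p(1−p) = 0.0979.
n = z²·p(1−p)/E² = 1.96² × 0.0979 / 0.052² = 3.8416 × 0.0979 / 0.002704 ≈ 139.09.
Rounding up gives n = 140.

140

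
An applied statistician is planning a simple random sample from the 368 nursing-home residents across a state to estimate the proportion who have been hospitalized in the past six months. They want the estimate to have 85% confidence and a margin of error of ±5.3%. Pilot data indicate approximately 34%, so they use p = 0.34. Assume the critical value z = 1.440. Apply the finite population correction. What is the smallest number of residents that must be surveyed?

115

Unadjusted: n₀ = 1.440² × 0.34 × 0.66 / 0.053² ≈ 165.65, so n₀ = 166.
Finite population correction with N = 368: n = n₀ / (1 + (n₀−1)/N) = 166 / (1 + 165/368) = 166 / 1.4484 ≈ 114.61.
Rounding up, n = 115.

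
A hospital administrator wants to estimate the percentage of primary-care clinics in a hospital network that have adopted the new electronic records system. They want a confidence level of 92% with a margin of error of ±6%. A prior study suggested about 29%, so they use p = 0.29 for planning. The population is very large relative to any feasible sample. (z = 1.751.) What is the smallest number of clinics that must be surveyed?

With p = 0.29, p(1−p) = 0.2059.
n = z²·p(1−p)/E² = 1.751² × 0.2059 / 0.060² = 3.0660 × 0.2059 / 0.003600 ≈ 175.36.
Rounding up gives n = 176.

176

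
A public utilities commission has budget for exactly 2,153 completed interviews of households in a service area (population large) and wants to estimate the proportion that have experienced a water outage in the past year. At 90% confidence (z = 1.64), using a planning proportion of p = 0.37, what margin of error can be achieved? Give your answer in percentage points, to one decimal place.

SE(p̂) = √[p(1−p)/n] = √[0.2331/2153] = 0.01041.
E = z × SE = 1.64 × 0.01041 = 0.01706, or 1.7 percentage points.

1.7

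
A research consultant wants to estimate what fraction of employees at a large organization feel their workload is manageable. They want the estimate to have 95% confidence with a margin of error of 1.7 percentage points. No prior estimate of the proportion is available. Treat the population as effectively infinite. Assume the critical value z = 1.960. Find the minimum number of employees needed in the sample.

With no prior estimate, use p = 0.5, giving p(1−p) = 0.25.
n = z²·p(1−p)/E² = 1.960² × 0.2500 / 0.017² = 3.8416 × 0.2500 / 0.000289 ≈ 3323.18.
Rounding up gives n = 3324.

3324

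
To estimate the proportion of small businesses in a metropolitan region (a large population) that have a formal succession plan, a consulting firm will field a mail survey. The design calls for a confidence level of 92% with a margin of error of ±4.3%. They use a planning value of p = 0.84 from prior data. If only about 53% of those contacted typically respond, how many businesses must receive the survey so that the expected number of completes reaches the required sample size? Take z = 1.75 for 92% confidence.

Completed interviews needed: n₀ = 1.75² × 0.1344 / 0.043² ≈ 222.61 → 223.
At a 53% response rate, contacts needed = 223 / 0.53 ≈ 420.75 → 421.

421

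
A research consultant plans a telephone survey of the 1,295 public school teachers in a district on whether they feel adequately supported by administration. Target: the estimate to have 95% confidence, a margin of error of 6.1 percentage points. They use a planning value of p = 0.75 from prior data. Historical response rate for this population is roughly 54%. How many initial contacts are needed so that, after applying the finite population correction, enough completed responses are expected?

313

For 95% confidence, z = 1.960.
Completed interviews needed (unadjusted): n₀ = 1.960² × 0.1875 / 0.061² ≈ 193.58 → 194.
FPC for N = 1,295: n = 194 / (1 + 193/1295) = 194 / 1.1490 ≈ 168.84 → 169.
At a 54% response rate, contacts needed = 169 / 0.54 ≈ 312.96 → 313.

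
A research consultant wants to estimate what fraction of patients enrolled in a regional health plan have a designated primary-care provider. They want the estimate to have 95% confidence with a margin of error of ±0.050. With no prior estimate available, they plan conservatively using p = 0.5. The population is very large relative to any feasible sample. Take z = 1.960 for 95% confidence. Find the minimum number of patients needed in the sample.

385

With p = 0.5, p(1−p) = 0.25.
n = z²·p(1−p)/E² = 1.960² × 0.2500 / 0.050² = 3.8416 × 0.2500 / 0.002500 ≈ 384.16.
Rounding up gives n = 385.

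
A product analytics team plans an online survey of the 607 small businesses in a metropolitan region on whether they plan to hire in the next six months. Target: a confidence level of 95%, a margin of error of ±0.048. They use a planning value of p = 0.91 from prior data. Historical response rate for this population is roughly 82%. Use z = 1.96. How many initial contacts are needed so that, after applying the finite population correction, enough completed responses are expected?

Completed interviews needed (unadjusted): n₀ = 1.96² × 0.0819 / 0.048² ≈ 136.56 → 137.
FPC for N = 607: n = 137 / (1 + 136/607) = 137 / 1.2241 ≈ 111.92 → 112.
At an 82% response rate, contacts needed = 112 / 0.82 ≈ 136.59 → 137.

137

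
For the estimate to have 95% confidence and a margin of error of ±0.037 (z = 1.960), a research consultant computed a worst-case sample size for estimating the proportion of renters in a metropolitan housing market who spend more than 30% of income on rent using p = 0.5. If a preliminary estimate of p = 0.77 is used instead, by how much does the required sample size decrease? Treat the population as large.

205

Conservative (p = 0.5): n = 1.960² × 0.25 / 0.037² ≈ 701.53 → 702.
Using p = 0.77: p(1−p) = 0.1771, so n = 1.960² × 0.1771 / 0.037² ≈ 496.97 → 497.
Reduction: 702 − 497 = 205.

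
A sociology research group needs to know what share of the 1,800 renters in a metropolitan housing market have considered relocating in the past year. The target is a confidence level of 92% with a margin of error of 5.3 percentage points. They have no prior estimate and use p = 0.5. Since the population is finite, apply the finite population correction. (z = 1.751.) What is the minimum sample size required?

Unadjusted: n₀ = 1.751² × 0.50 × 0.50 / 0.053² ≈ 272.87, so n₀ = 273.
Finite population correction with N = 1,800: n = n₀ / (1 + (n₀−1)/N) = 273 / (1 + 272/1800) = 273 / 1.1511 ≈ 237.16.
Rounding up, n = 238.

238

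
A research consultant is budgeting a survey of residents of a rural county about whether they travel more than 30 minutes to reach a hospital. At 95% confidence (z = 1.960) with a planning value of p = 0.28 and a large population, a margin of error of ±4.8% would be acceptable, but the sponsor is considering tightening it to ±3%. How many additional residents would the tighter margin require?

524

At ±4.8%: n = 1.960² × 0.2016 / 0.048² ≈ 336.14 → 337.
At ±3%: n = 1.960² × 0.2016 / 0.030² ≈ 860.52 → 861.
Additional respondents: 861 − 337 = 524.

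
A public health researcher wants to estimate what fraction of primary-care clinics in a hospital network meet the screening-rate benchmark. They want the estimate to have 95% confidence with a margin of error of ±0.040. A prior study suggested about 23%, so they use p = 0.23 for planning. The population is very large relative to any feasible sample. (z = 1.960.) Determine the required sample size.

With p = 0.23, p(1−p) = 0.1771.
n = z²·p(1−p)/E² = 1.960² × 0.1771 / 0.040² = 3.8416 × 0.1771 / 0.001600 ≈ 425.22.
Rounding up gives n = 426.

426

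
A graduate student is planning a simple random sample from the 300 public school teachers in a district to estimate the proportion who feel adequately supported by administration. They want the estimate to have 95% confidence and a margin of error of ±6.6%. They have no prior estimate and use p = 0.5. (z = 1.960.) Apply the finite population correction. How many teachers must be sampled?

Unadjusted: n₀ = 1.960² × 0.50 × 0.50 / 0.066² ≈ 220.48, so n₀ = 221.
Finite population correction with N = 300: n = n₀ / (1 + (n₀−1)/N) = 221 / (1 + 220/300) = 221 / 1.7333 ≈ 127.50.
Rounding up, n = 128.

128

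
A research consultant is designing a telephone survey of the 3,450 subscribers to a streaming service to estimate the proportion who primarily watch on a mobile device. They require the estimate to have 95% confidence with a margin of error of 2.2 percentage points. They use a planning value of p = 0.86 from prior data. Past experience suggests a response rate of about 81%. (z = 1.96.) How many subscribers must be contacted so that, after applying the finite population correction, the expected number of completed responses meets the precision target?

925

Completed interviews needed (unadjusted): n₀ = 1.96² × 0.1204 / 0.022² ≈ 955.64 → 956.
FPC for N = 3,450: n = 956 / (1 + 955/3450) = 956 / 1.2768 ≈ 748.74 → 749.
At an 81% response rate, contacts needed = 749 / 0.81 ≈ 924.69 → 925.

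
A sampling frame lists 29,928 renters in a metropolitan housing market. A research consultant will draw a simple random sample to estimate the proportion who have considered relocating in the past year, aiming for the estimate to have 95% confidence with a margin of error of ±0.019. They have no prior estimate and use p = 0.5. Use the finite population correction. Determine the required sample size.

For 95% confidence, z = 1.960.
Unadjusted: n₀ = 1.960² × 0.50 × 0.50 / 0.019² ≈ 2660.39, so n₀ = 2661.
Finite population correction with N = 29,928: n = n₀ / (1 + (n₀−1)/N) = 2661 / (1 + 2660/29928) = 2661 / 1.0889 ≈ 2443.80.
Rounding up, n = 2444.

2444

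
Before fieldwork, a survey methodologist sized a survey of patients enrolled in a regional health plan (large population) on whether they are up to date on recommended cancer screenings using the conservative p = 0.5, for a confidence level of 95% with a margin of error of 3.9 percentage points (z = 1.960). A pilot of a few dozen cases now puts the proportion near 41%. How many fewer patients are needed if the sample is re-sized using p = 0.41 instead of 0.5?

21

Conservative (p = 0.5): n = 1.960² × 0.25 / 0.039² ≈ 631.43 → 632.
Using p = 0.41: p(1−p) = 0.2419, so n = 1.960² × 0.2419 / 0.039² ≈ 610.97 → 611.
Reduction: 632 − 611 = 21.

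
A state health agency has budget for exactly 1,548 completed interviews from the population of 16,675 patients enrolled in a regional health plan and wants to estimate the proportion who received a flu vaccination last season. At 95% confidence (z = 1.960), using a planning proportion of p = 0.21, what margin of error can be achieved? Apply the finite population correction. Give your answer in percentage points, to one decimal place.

Finite-population factor: (N−n)/(N−1) = (16675−1548)/(16675−1) = 0.9072.
SE(p̂) = √[p(1−p)/n · (N−n)/(N−1)] = √[0.1659/1548 × 0.9072] = 0.00986.
E = z × SE = 1.960 × 0.00986 = 0.01933 ≈ 1.9 percentage points.

1.9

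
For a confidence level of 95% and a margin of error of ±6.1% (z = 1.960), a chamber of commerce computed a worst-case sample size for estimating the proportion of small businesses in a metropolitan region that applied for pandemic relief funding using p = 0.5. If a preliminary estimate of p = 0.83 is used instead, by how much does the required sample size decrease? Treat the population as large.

113

Conservative (p = 0.5): n = 1.960² × 0.25 / 0.061² ≈ 258.10 → 259.
Using p = 0.83: p(1−p) = 0.1411, so n = 1.960² × 0.1411 / 0.061² ≈ 145.67 → 146.
Reduction: 259 − 146 = 113.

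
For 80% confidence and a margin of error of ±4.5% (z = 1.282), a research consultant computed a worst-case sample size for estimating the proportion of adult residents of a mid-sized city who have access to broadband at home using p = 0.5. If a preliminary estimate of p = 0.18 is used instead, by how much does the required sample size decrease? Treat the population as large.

83

Conservative (p = 0.5): n = 1.282² × 0.25 / 0.045² ≈ 202.90 → 203.
Using p = 0.18: p(1−p) = 0.1476, so n = 1.282² × 0.1476 / 0.045² ≈ 119.79 → 120.
Reduction: 203 − 120 = 83.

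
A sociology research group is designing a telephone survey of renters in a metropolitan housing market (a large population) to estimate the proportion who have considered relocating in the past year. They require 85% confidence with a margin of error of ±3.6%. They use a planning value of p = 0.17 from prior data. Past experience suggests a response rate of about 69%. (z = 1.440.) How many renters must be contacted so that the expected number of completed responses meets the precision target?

328

Completed interviews needed: n₀ = 1.440² × 0.1411 / 0.036² ≈ 225.76 → 226.
At a 69% response rate, contacts needed = 226 / 0.69 ≈ 327.54 → 328.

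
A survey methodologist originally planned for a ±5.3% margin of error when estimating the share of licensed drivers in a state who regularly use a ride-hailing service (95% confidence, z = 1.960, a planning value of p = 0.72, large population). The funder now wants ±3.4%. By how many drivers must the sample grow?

394

At ±5.3%: n = 1.960² × 0.2016 / 0.053² ≈ 275.71 → 276.
At ±3.4%: n = 1.960² × 0.2016 / 0.034² ≈ 669.95 → 670.
Additional respondents: 670 − 276 = 394.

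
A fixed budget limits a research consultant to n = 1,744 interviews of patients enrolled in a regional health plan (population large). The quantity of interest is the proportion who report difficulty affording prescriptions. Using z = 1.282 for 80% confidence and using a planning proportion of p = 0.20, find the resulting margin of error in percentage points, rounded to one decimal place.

SE(p̂) = √[p(1−p)/n] = √[0.1600/1744] = 0.00958.
E = z × SE = 1.282 × 0.00958 = 0.01228, or 1.2 percentage points.

1.2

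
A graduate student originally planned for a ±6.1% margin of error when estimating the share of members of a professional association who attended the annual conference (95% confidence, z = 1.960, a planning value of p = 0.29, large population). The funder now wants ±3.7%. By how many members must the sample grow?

At ±6.1%: n = 1.960² × 0.2059 / 0.061² ≈ 212.57 → 213.
At ±3.7%: n = 1.960² × 0.2059 / 0.037² ≈ 577.78 → 578.
Additional respondents: 578 − 213 = 365.

365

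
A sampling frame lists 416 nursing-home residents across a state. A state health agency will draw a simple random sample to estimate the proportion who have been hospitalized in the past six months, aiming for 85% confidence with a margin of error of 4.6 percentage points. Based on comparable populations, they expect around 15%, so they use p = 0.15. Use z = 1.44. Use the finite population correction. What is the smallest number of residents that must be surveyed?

Unadjusted: n₀ = 1.44² × 0.15 × 0.85 / 0.046² ≈ 124.95, so n₀ = 125.
Finite population correction with N = 416: n = n₀ / (1 + (n₀−1)/N) = 125 / (1 + 124/416) = 125 / 1.2981 ≈ 96.30.
Rounding up, n = 97.

97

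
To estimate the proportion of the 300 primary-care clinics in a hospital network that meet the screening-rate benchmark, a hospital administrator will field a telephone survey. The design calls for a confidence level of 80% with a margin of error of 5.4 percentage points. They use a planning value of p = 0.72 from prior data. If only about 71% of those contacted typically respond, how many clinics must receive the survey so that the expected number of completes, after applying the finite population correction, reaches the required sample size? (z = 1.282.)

117

Completed interviews needed (unadjusted): n₀ = 1.282² × 0.2016 / 0.054² ≈ 113.63 → 114.
FPC for N = 300: n = 114 / (1 + 113/300) = 114 / 1.3767 ≈ 82.81 → 83.
At a 71% response rate, contacts needed = 83 / 0.71 ≈ 116.90 → 117.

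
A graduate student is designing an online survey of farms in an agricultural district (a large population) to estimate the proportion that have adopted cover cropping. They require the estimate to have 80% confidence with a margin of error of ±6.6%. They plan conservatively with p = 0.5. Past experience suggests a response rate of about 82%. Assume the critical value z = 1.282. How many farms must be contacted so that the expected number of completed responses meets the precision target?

116

Completed interviews needed: n₀ = 1.282² × 0.2500 / 0.066² ≈ 94.33 → 95.
At an 82% response rate, contacts needed = 95 / 0.82 ≈ 115.85 → 116.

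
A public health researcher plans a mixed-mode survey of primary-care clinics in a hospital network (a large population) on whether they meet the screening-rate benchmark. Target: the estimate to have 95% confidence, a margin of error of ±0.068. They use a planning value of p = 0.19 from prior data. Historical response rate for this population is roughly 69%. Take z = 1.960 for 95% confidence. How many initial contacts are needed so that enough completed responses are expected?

Completed interviews needed: n₀ = 1.960² × 0.1539 / 0.068² ≈ 127.86 → 128.
At a 69% response rate, contacts needed = 128 / 0.69 ≈ 185.51 → 186.

186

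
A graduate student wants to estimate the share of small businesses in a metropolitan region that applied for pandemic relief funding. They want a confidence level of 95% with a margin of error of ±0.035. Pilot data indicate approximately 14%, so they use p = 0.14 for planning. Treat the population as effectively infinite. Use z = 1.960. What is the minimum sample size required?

378

With p = 0.14, p(1−p) = 0.1204.
n = z²·p(1−p)/E² = 1.960² × 0.1204 / 0.035² = 3.8416 × 0.1204 / 0.001225 ≈ 377.57.
Rounding up gives n = 378.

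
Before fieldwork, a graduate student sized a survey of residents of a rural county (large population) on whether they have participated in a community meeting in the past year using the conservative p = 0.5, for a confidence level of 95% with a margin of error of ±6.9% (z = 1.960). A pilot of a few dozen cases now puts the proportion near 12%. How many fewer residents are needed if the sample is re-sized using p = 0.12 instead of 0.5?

Conservative (p = 0.5): n = 1.960² × 0.25 / 0.069² ≈ 201.72 → 202.
Using p = 0.12: p(1−p) = 0.1056, so n = 1.960² × 0.1056 / 0.069² ≈ 85.21 → 86.
Reduction: 202 − 86 = 116.

116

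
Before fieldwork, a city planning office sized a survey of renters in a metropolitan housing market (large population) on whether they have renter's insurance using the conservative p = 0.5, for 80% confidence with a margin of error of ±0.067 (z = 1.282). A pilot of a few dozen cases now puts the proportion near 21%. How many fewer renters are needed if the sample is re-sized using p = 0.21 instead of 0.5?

Conservative (p = 0.5): n = 1.282² × 0.25 / 0.067² ≈ 91.53 → 92.
Using p = 0.21: p(1−p) = 0.1659, so n = 1.282² × 0.1659 / 0.067² ≈ 60.74 → 61.
Reduction: 92 − 61 = 31.

31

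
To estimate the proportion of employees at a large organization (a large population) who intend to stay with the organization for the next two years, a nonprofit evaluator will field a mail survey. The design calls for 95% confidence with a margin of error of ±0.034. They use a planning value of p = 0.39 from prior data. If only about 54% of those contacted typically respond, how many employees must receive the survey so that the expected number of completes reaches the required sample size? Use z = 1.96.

1465

Completed interviews needed: n₀ = 1.96² × 0.2379 / 0.034² ≈ 790.59 → 791.
At a 54% response rate, contacts needed = 791 / 0.54 ≈ 1464.81 → 1465.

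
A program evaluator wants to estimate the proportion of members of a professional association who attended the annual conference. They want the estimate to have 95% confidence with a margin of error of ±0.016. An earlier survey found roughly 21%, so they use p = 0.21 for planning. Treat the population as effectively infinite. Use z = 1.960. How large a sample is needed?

With p = 0.21, p(1−p) = 0.1659.
n = z²·p(1−p)/E² = 1.960² × 0.1659 / 0.016² = 3.8416 × 0.1659 / 0.000256 ≈ 2489.54.
Rounding up gives n = 2490.

2490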